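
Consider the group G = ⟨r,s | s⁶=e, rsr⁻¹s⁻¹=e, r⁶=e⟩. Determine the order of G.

Enumerate words in the generators, reducing via the relations: the distinct elements are
  {e, r, s, rs, r², r³, r⁴, r⁵, s², s³, s⁴, s⁵, rs², rs³, rs⁴, rs⁵, r²s, r³s, r⁴s, r⁵s, r²s², r²s³, r²s⁴, r²s⁵, r³s², r³s³, r³s⁴, r³s⁵, r⁴s², r⁴s³, r⁴s⁴, r⁴s⁵, r⁵s², r⁵s³, r⁵s⁴, r⁵s⁵}.
No further products give new elements, so |G| = 36.

Answer: 36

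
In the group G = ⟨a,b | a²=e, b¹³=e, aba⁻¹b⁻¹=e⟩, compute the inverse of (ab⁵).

The order of (ab⁵) is 26 (smallest k with (ab⁵)ᵏ = e), so (ab⁵)⁻¹ = (ab⁵)²⁵ = ab⁸.
Check: (ab⁵) · (ab⁸) → (ab⁵) · a = b⁵;   (b⁵) · b⁸ = e, giving e as required.

Answer: ab⁸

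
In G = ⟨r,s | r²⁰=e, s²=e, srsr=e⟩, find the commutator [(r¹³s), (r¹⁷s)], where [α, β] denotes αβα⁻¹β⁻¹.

[(r¹³s), (r¹⁷s)] = (r¹³s)·(r¹⁷s)·(r¹³s)⁻¹·(r¹⁷s)⁻¹.
  (r¹³s) · (r¹⁷s) = r¹⁶
  (r¹⁶) · (r¹³s) = r⁹s
  (r⁹s) · (r¹⁷s) = r¹²

Answer: r¹²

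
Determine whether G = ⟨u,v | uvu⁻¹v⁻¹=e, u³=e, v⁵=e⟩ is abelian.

Each pair of generators commutes: u·v = uv = v·u. Since the generators pairwise commute, every element of G commutes with every other, so G is abelian.

Answer: Yes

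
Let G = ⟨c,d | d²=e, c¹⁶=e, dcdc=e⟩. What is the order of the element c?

Compute successive powers until reaching e:
  c¹ = c, c² = c², c³ = c³, c⁴ = c⁴, c⁵ = c⁵, c⁶ = c⁶, c⁷ = c⁷, c⁸ = c⁸, c⁹ = c⁹, c¹⁰ = c¹⁰, c¹¹ = c¹¹, c¹² = c¹², c¹³ = c¹³, c¹⁴ = c¹⁴, c¹⁵ = c¹⁵, c¹⁶ = e.
The smallest positive k with cᵏ = e is 16.

Answer: 16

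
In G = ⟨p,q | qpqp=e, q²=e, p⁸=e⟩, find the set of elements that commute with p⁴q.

⟨p⁴q⟩ ⊆ C_G(p⁴q) since powers of p⁴q commute with p⁴q; so |C_G(p⁴q)| ≥ |⟨p⁴q⟩| = 2.
By orbit–stabilizer, |C_G(p⁴q)| = |G| / |conj. class of p⁴q| = 16 / 4 = 4.
The 4 elements commuting with p⁴q are {e, p⁴, q, p⁴q}.

Answer: {e, p⁴, q, p⁴q}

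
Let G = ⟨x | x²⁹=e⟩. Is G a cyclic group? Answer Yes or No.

|G| = 29. The element x has order 29 (its powers give 29 distinct elements), so ⟨x⟩ = G and G is cyclic.

Answer: Yes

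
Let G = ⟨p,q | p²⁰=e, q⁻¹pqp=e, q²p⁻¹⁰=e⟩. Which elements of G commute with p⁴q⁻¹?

⟨p⁴q⁻¹⟩ ⊆ C_G(p⁴q⁻¹) since powers of p⁴q⁻¹ commute with p⁴q⁻¹; so |C_G(p⁴q⁻¹)| ≥ |⟨p⁴q⁻¹⟩| = 4.
By orbit–stabilizer, |C_G(p⁴q⁻¹)| = |G| / |conj. class of p⁴q⁻¹| = 40 / 10 = 4.
The 4 elements commuting with p⁴q⁻¹ are {e, p¹⁰, p⁴q, p⁴q⁻¹}.

Answer: {e, p¹⁰, p⁴q, p⁴q⁻¹}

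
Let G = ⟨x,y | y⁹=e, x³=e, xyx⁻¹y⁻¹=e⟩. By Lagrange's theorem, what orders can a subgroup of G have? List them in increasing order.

|G| = 27 = 3³. By Lagrange's theorem the order of any subgroup divides 27; the divisors of 27 are 1, 3, 9, 27.

Answer: 1, 3, 9, 27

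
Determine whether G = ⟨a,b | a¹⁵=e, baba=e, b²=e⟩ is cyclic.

Every cyclic group is abelian. But a·b = ab while b·a = a¹⁴b, so a·b ≠ b·a and G is not abelian. Hence G is not cyclic.

Answer: No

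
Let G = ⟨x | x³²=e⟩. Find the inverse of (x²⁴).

The order of (x²⁴) is 4 (smallest k with (x²⁴)ᵏ = e), so (x²⁴)⁻¹ = (x²⁴)³ = x⁸.
Check: (x²⁴) · (x⁸) → (x²⁴) · x⁸ = e, giving e as required.

Answer: x⁸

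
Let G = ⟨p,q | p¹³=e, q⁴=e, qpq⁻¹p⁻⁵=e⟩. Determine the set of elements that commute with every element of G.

An element z ∈ Z(G) iff z commutes with every generator.
For example e is central: e·p = p = p·e; e·q = q = q·e.
Whereas p ∉ Z(G) since p·q = pq ≠ p⁵q = q·p.
Checking each of the 52 elements this way gives Z(G) = {e}, of order 1.

Answer: {e}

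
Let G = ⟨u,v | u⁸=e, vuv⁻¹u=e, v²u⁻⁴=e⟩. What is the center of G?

An element z ∈ Z(G) iff z commutes with every generator.
For example u⁴ is central: (u⁴)·u = u⁵ = u·(u⁴); (u⁴)·v = v⁻¹ = v·(u⁴).
Whereas u ∉ Z(G) since u·v = uv ≠ u³v⁻¹ = v·u.
Checking each of the 16 elements this way gives Z(G) = {e, u⁴}, of order 2.

Answer: {e, u⁴}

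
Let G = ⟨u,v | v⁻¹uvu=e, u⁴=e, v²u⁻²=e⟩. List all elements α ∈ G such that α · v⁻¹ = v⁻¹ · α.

⟨v⁻¹⟩ ⊆ C_G(v⁻¹) since powers of v⁻¹ commute with v⁻¹; so |C_G(v⁻¹)| ≥ |⟨v⁻¹⟩| = 4.
By orbit–stabilizer, |C_G(v⁻¹)| = |G| / |conj. class of v⁻¹| = 8 / 2 = 4.
The 4 elements commuting with v⁻¹ are {e, u², v, v⁻¹}.

Answer: {e, u², v, v⁻¹}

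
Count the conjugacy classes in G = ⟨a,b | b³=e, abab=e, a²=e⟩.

The conjugacy classes (representative and size) are:
  [e] (size 1), [ab²] (size 3), [b²] (size 2).
Class equation: 1 + 3 + 2 = 6 = |G|. So G has 3 conjugacy classes.

Answer: 3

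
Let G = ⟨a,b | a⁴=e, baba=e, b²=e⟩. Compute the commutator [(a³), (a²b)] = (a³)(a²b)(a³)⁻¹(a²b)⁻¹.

[(a³), (a²b)] = (a³)·(a²b)·(a³)⁻¹·(a²b)⁻¹.
  (a³) · (a²b) = ab
  (ab) · a = b
  b · (a²b) = a²

Answer: a²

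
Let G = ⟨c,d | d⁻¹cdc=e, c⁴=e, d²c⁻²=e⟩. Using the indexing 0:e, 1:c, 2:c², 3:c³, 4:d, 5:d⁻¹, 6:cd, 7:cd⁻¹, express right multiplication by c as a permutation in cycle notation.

(0 1 2 3)(4 7 5 6)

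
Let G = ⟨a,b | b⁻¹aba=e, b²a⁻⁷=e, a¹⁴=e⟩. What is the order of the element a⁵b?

Compute successive powers until reaching e:
  (a⁵b)¹ = a⁵b, (a⁵b)² = a⁷, (a⁵b)³ = a⁵b⁻¹, (a⁵b)⁴ = e.
The smallest positive k with (a⁵b)ᵏ = e is 4.

Answer: 4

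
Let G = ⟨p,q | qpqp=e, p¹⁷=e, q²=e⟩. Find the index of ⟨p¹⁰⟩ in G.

First find ord(p¹⁰) by computing successive powers:
  (p¹⁰)¹ = p¹⁰, (p¹⁰)² = p³, (p¹⁰)³ = p¹³, (p¹⁰)⁴ = p⁶, (p¹⁰)⁵ = p¹⁶, (p¹⁰)⁶ = p⁹, (p¹⁰)⁷ = p², (p¹⁰)⁸ = p¹², (p¹⁰)⁹ = p⁵, (p¹⁰)¹⁰ = p¹⁵, (p¹⁰)¹¹ = p⁸, (p¹⁰)¹² = p, (p¹⁰)¹³ = p¹¹, (p¹⁰)¹⁴ = p⁴, (p¹⁰)¹⁵ = p¹⁴, (p¹⁰)¹⁶ = p⁷, (p¹⁰)¹⁷ = e.
So |⟨p¹⁰⟩| = ord(p¹⁰) = 17. With |G| = 34, by Lagrange [G : ⟨p¹⁰⟩] = 34/17 = 2.

Answer: 2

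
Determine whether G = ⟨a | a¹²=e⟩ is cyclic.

|G| = 12. The element a has order 12 (its powers give 12 distinct elements), so ⟨a⟩ = G and G is cyclic.

Answer: Yes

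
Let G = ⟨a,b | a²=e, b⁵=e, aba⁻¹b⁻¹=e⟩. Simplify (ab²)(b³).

Compute (ab²) · (b³) by multiplying left to right and reducing via the relations at each step:
  (ab²) · b³ = a

Answer: a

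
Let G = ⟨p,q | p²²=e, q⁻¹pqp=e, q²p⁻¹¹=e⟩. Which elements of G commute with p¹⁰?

⟨p¹⁰⟩ ⊆ C_G(p¹⁰) since powers of p¹⁰ commute with p¹⁰; so |C_G(p¹⁰)| ≥ |⟨p¹⁰⟩| = 11.
By orbit–stabilizer, |C_G(p¹⁰)| = |G| / |conj. class of p¹⁰| = 44 / 2 = 22.
The 22 elements commuting with p¹⁰ are {e, p, p², p³, p⁴, p⁵, p⁶, p⁷, p⁸, p⁹, p¹⁰, p¹¹, p¹², p¹³, p¹⁴, p¹⁵, p¹⁶, p¹⁷, p¹⁸, p¹⁹, p²⁰, p²¹}.

Answer: {e, p, p², p³, p⁴, p⁵, p⁶, p⁷, p⁸, p⁹, p¹⁰, p¹¹, p¹², p¹³, p¹⁴, p¹⁵, p¹⁶, p¹⁷, p¹⁸, p¹⁹, p²⁰, p²¹}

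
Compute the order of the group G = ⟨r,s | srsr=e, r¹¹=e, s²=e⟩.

Enumerate words in the generators, reducing via the relations: the distinct elements are
  {e, r, s, rs, r², r³, r⁴, r⁵, r⁶, r⁷, r⁸, r⁹, r²s, r³s, r¹⁰, r⁴s, r⁵s, r⁶s, r⁷s, r⁸s, r⁹s, r¹⁰s}.
No further products give new elements, so |G| = 22.

Answer: 22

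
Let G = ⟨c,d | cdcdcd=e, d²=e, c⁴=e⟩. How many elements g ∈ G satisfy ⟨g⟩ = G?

⟨g⟩ = G would require ord(g) = |G| = 24, but the maximum element order in G is 4 < 24. So G is not cyclic and no single element generates it: the count is 0.

Answer: 0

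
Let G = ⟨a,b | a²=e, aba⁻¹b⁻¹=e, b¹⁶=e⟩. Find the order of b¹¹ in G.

Compute successive powers until reaching e:
  (b¹¹)¹ = b¹¹, (b¹¹)² = b⁶, (b¹¹)³ = b, (b¹¹)⁴ = b¹², (b¹¹)⁵ = b⁷, (b¹¹)⁶ = b², (b¹¹)⁷ = b¹³, (b¹¹)⁸ = b⁸, (b¹¹)⁹ = b³, (b¹¹)¹⁰ = b¹⁴, (b¹¹)¹¹ = b⁹, (b¹¹)¹² = b⁴, (b¹¹)¹³ = b¹⁵, (b¹¹)¹⁴ = b¹⁰, (b¹¹)¹⁵ = b⁵, (b¹¹)¹⁶ = e.
The smallest positive k with (b¹¹)ᵏ = e is 16.

Answer: 16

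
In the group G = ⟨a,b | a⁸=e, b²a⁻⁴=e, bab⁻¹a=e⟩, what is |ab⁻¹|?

Compute successive powers until reaching e:
  (ab⁻¹)¹ = ab⁻¹, (ab⁻¹)² = a⁴, (ab⁻¹)³ = ab, (ab⁻¹)⁴ = e.
The smallest positive k with (ab⁻¹)ᵏ = e is 4.

Answer: 4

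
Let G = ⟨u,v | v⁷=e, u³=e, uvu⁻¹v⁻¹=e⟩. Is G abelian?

Each pair of generators commutes: u·v = uv = v·u. Since the generators pairwise commute, every element of G commutes with every other, so G is abelian.

Answer: Yes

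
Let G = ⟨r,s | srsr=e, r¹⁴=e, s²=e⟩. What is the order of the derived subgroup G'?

G' = [G, G] is generated by all commutators. The generator-pair commutators are: [r, s] = r².
The subgroup they normally generate is {e, r², r⁴, r⁶, r⁸, r¹⁰, r¹²}, of order 7.
Check: |G/G'| = 28/7 = 4 is the order of the abelianisation.

Answer: 7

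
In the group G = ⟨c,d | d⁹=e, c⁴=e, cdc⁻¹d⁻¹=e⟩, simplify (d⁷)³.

Compute successive powers of (d⁷), reducing at each step:
  (d⁷)²: (d⁷) · d⁷ = d⁵
  (d⁷)³: (d⁵) · d⁷ = d³

Answer: d³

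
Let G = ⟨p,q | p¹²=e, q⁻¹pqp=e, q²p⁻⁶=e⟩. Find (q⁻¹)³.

Compute successive powers of (q⁻¹), reducing at each step:
  (q⁻¹)²: (q⁻¹) · q⁻¹ = p⁶
  (q⁻¹)³: (p⁶) · q⁻¹ = q

Answer: q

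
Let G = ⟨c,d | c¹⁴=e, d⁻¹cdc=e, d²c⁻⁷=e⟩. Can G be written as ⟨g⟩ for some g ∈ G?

Every cyclic group is abelian. But c·d = cd while d·c = c⁶d⁻¹, so c·d ≠ d·c and G is not abelian. Hence G is not cyclic.

Answer: No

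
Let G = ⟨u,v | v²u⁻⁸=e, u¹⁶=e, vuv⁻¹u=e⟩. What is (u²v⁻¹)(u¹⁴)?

Compute (u²v⁻¹) · (u¹⁴) by multiplying left to right and reducing via the relations at each step:
  (u²v⁻¹) · u¹⁴ = u⁴v⁻¹

Answer: u⁴v⁻¹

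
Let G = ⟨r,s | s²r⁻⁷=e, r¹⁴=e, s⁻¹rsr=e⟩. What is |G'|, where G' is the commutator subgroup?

G' = [G, G] is generated by all commutators. The generator-pair commutators are: [r, s] = r².
The subgroup they normally generate is {e, r², r⁴, r⁶, r⁸, r¹⁰, r¹²}, of order 7.
Check: |G/G'| = 28/7 = 4 is the order of the abelianisation.

Answer: 7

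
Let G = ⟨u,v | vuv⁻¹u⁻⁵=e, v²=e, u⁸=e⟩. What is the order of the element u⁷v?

Compute successive powers until reaching e:
  (u⁷v)¹ = u⁷v, (u⁷v)² = u², (u⁷v)³ = uv, (u⁷v)⁴ = u⁴, (u⁷v)⁵ = u³v, (u⁷v)⁶ = u⁶, (u⁷v)⁷ = u⁵v, (u⁷v)⁸ = e.
The smallest positive k with (u⁷v)ᵏ = e is 8.

Answer: 8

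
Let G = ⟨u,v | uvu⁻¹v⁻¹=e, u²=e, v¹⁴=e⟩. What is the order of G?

Enumerate words in the generators, reducing via the relations: the distinct elements are
  {e, u, v, uv, v², v³, v⁴, v⁵, v⁶, v⁷, v⁸, v⁹, uv², uv³, uv⁴, uv⁵, uv⁶, uv⁷, uv⁸, uv⁹, v¹², v¹³, v¹¹, v¹⁰, uv¹², uv¹³, uv¹¹, uv¹⁰}.
No further products give new elements, so |G| = 28.

Answer: 28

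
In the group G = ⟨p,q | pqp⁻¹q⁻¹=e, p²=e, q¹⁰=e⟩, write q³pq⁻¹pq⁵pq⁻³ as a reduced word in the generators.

Multiply left to right, reducing at each step:
  (q³) · p = pq³
  (pq³) · q⁻¹ = pq²
  (pq²) · p = q²
  (q²) · q⁵ = q⁷
  (q⁷) · p = pq⁷
  (pq⁷) · q⁻³ = pq⁴

Answer: pq⁴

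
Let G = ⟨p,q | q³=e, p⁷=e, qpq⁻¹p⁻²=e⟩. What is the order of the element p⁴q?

Compute successive powers until reaching e:
  (p⁴q)¹ = p⁴q, (p⁴q)² = p⁵q², (p⁴q)³ = e.
The smallest positive k with (p⁴q)ᵏ = e is 3.

Answer: 3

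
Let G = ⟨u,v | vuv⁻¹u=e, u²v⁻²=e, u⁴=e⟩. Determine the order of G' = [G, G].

G' = [G, G] is generated by all commutators. The generator-pair commutators are: [u, v] = u².
The subgroup they normally generate is {e, u²}, of order 2.
Check: |G/G'| = 8/2 = 4 is the order of the abelianisation.

Answer: 2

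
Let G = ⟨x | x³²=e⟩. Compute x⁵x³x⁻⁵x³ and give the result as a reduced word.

Multiply left to right, reducing at each step:
  (x⁵) · x³ = x⁸
  (x⁸) · x⁻⁵ = x³
  (x³) · x³ = x⁶

Answer: x⁶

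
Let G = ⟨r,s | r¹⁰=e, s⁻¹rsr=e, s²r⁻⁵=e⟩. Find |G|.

Enumerate words in the generators, reducing via the relations: the distinct elements are
  {e, r, s, rs, r², r³, r⁴, r⁵, r⁶, r⁷, r⁸, r⁹, r²s, r³s, r⁴s, s⁻¹, rs⁻¹, r²s⁻¹, r³s⁻¹, r⁴s⁻¹}.
No further products give new elements, so |G| = 20.

Answer: 20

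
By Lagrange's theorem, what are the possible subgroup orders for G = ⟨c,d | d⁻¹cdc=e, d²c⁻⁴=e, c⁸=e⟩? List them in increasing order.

|G| = 16 = 2⁴. By Lagrange's theorem the order of any subgroup divides 16; the divisors of 16 are 1, 2, 4, 8, 16.

Answer: 1, 2, 4, 8, 16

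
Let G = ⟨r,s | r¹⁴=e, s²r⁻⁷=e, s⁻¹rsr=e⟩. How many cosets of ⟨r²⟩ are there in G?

First find ord(r²) by computing successive powers:
  (r²)¹ = r², (r²)² = r⁴, (r²)³ = r⁶, (r²)⁴ = r⁸, (r²)⁵ = r¹⁰, (r²)⁶ = r¹², (r²)⁷ = e.
So |⟨r²⟩| = ord(r²) = 7. With |G| = 28, by Lagrange [G : ⟨r²⟩] = 28/7 = 4.

Answer: 4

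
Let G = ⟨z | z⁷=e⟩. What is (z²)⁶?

Compute successive powers of (z²), reducing at each step:
  (z²)²: (z²) · z² = z⁴
  (z²)³: (z⁴) · z² = z⁶
  (z²)⁴: (z⁶) · z² = z
  (z²)⁵: z · z² = z³
  (z²)⁶: (z³) · z² = z⁵

Answer: z⁵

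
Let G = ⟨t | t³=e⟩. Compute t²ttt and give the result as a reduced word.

Multiply left to right, reducing at each step:
  (t²) · t = e
  e · t = t
  t · t = t²

Answer: t²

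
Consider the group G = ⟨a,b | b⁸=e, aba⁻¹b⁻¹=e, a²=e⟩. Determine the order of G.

Enumerate words in the generators, reducing via the relations: the distinct elements are
  {a, b, e, ab, b², b³, b⁴, b⁵, b⁶, b⁷, ab², ab³, ab⁴, ab⁵, ab⁶, ab⁷}.
No further products give new elements, so |G| = 16.

Answer: 16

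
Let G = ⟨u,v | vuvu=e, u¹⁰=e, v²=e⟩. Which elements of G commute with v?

⟨v⟩ ⊆ C_G(v) since powers of v commute with v; so |C_G(v)| ≥ |⟨v⟩| = 2.
By orbit–stabilizer, |C_G(v)| = |G| / |conj. class of v| = 20 / 5 = 4.
The 4 elements commuting with v are {e, u⁵, v, u⁵v}.

Answer: {e, u⁵, v, u⁵v}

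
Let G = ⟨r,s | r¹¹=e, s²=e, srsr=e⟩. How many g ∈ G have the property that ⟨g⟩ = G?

⟨g⟩ = G would require ord(g) = |G| = 22, but the maximum element order in G is 11 < 22. So G is not cyclic and no single element generates it: the count is 0.

Answer: 0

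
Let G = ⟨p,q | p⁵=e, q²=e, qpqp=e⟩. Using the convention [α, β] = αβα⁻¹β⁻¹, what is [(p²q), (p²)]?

[(p²q), (p²)] = (p²q)·(p²)·(p²q)⁻¹·(p²)⁻¹.
  (p²q) · (p²) = q
  q · (p²q) = p³
  (p³) · (p³) = p

Answer: p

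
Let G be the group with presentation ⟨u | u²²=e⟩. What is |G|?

G is generated by a single element, so G is cyclic. The relator gives u²² = e and no smaller power is forced to be e, so the 22 powers {e, u, u², u³, u⁴, u⁵, u⁶, u⁷, u⁸, u⁹, u²¹, u²⁰, u¹², u¹³, u¹¹, u¹⁰, u¹⁴, u¹⁵, u¹⁶, u¹⁷, u¹⁸, u¹⁹} are distinct. Hence |G| = 22.

Answer: 22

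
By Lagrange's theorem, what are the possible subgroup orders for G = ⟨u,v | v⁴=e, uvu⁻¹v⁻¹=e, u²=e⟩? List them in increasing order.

|G| = 8 = 2³. By Lagrange's theorem the order of any subgroup divides 8; the divisors of 8 are 1, 2, 4, 8.

Answer: 1, 2, 4, 8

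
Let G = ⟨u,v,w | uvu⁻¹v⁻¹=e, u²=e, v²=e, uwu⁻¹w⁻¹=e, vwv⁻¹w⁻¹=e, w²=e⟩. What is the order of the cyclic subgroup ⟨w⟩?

|⟨w⟩| equals the order of w. Compute successive powers until reaching e:
  w¹ = w, w² = e.
The smallest positive k with wᵏ = e is 2, so |⟨w⟩| = 2.

Answer: 2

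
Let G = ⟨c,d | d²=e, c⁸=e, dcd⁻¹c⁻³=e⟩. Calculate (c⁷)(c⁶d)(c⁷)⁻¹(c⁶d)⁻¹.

[(c⁷), (c⁶d)] = (c⁷)·(c⁶d)·(c⁷)⁻¹·(c⁶d)⁻¹.
  (c⁷) · (c⁶d) = c⁵d
  (c⁵d) · c = d
  d · (c⁶d) = c²

Answer: c²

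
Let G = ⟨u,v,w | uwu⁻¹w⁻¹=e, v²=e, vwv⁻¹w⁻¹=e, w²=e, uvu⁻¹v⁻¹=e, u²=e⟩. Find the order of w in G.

Compute successive powers until reaching e:
  w¹ = w, w² = e.
The smallest positive k with wᵏ = e is 2.

Answer: 2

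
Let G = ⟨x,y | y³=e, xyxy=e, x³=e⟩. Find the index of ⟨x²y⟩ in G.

First find ord(x²y) by computing successive powers:
  (x²y)¹ = x²y, (x²y)² = y²x, (x²y)³ = e.
So |⟨x²y⟩| = ord(x²y) = 3. With |G| = 12, by Lagrange [G : ⟨x²y⟩] = 12/3 = 4.

Answer: 4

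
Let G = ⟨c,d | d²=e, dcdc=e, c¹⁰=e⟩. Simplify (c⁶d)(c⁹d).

Compute (c⁶d) · (c⁹d) by multiplying left to right and reducing via the relations at each step:
  (c⁶d) · c⁹ = c⁷d
  (c⁷d) · d = c⁷

Answer: c⁷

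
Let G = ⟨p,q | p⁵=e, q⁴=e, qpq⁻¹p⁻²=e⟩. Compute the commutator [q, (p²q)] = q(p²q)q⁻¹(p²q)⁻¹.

[q, (p²q)] = q·(p²q)·q⁻¹·(p²q)⁻¹.
  q · (p²q) = p⁴q²
  (p⁴q²) · (q³) = p⁴q
  (p⁴q) · (p⁴q³) = p²

Answer: p²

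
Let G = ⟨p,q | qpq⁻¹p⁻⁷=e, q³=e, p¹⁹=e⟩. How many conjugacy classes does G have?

The conjugacy classes (representative and size) are:
  [e] (size 1), [p¹¹] (size 3), [p¹⁴] (size 3), [p⁶] (size 3), [p¹⁷] (size 3), [p¹²] (size 3), [p¹⁰] (size 3), [p²q] (size 19), [p¹⁸q²] (size 19).
Class equation: 1 + 3 + 3 + 3 + 3 + 3 + 3 + 19 + 19 = 57 = |G|. So G has 9 conjugacy classes.

Answer: 9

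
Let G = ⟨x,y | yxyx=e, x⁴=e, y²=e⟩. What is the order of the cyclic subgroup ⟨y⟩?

|⟨y⟩| equals the order of y. Compute successive powers until reaching e:
  y¹ = y, y² = e.
The smallest positive k with yᵏ = e is 2, so |⟨y⟩| = 2.

Answer: 2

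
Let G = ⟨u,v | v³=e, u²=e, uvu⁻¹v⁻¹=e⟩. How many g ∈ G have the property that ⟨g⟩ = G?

G is cyclic of order 6. An element generates G iff its order is 6, and a cyclic group of order 6 has exactly φ(6) = 2 such elements.

Answer: 2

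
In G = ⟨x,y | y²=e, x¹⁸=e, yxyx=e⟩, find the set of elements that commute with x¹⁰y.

⟨x¹⁰y⟩ ⊆ C_G(x¹⁰y) since powers of x¹⁰y commute with x¹⁰y; so |C_G(x¹⁰y)| ≥ |⟨x¹⁰y⟩| = 2.
By orbit–stabilizer, |C_G(x¹⁰y)| = |G| / |conj. class of x¹⁰y| = 36 / 9 = 4.
The 4 elements commuting with x¹⁰y are {e, x⁹, xy, x¹⁰y}.

Answer: {e, x⁹, xy, x¹⁰y}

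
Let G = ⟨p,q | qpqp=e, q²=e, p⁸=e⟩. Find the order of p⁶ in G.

Compute successive powers until reaching e:
  (p⁶)¹ = p⁶, (p⁶)² = p⁴, (p⁶)³ = p², (p⁶)⁴ = e.
The smallest positive k with (p⁶)ᵏ = e is 4.

Answer: 4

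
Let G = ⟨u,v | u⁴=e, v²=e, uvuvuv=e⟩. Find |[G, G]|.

G' = [G, G] is generated by all commutators. The generator-pair commutators are: [u, v] = u²vu.
The subgroup they normally generate is {e, u², uv, vu³, u²vu, u³v, u²vu³, vu, uvu², vu²v, u²vu²v, u³vu²}, of order 12.
Check: |G/G'| = 24/12 = 2 is the order of the abelianisation.

Answer: 12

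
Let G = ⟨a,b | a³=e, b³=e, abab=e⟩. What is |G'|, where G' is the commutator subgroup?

G' = [G, G] is generated by all commutators. The generator-pair commutators are: [a, b] = ab²a.
The subgroup they normally generate is {e, ab, a²b², ab²a}, of order 4.
Check: |G/G'| = 12/4 = 3 is the order of the abelianisation.

Answer: 4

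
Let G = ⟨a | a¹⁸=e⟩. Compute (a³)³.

Compute successive powers of (a³), reducing at each step:
  (a³)²: (a³) · a³ = a⁶
  (a³)³: (a⁶) · a³ = a⁹

Answer: a⁹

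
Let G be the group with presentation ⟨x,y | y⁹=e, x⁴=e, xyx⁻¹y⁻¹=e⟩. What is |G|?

Enumerate words in the generators, reducing via the relations: the distinct elements are
  {e, x, y, xy, x², x³, y², y³, y⁴, y⁵, y⁶, y⁷, y⁸, xy², xy³, xy⁴, xy⁵, xy⁶, xy⁷, xy⁸, x²y, x³y, x²y², x²y³, x²y⁴, x²y⁵, x²y⁶, x²y⁷, x²y⁸, x³y², x³y³, x³y⁴, x³y⁵, x³y⁶, x³y⁷, x³y⁸}.
No further products give new elements, so |G| = 36.

Answer: 36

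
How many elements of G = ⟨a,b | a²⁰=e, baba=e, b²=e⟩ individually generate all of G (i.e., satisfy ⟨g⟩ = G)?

⟨g⟩ = G would require ord(g) = |G| = 40, but the maximum element order in G is 20 < 40. So G is not cyclic and no single element generates it: the count is 0.

Answer: 0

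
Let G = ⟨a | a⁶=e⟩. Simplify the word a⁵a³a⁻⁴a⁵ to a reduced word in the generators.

Multiply left to right, reducing at each step:
  (a⁵) · a³ = a²
  (a²) · a⁻⁴ = a⁴
  (a⁴) · a⁵ = a³

Answer: a³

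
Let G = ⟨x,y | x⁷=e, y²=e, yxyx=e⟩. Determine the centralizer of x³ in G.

⟨x³⟩ ⊆ C_G(x³) since powers of x³ commute with x³; so |C_G(x³)| ≥ |⟨x³⟩| = 7.
By orbit–stabilizer, |C_G(x³)| = |G| / |conj. class of x³| = 14 / 2 = 7.
The 7 elements commuting with x³ are {e, x, x², x³, x⁴, x⁵, x⁶}.

Answer: {e, x, x², x³, x⁴, x⁵, x⁶}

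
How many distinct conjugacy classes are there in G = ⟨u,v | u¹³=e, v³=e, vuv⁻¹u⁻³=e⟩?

The conjugacy classes (representative and size) are:
  [e] (size 1), [u] (size 3), [u⁵] (size 3), [u¹⁰] (size 3), [u⁸] (size 3), [u¹⁰v] (size 13), [u⁷v²] (size 13).
Class equation: 1 + 3 + 3 + 3 + 3 + 13 + 13 = 39 = |G|. So G has 7 conjugacy classes.

Answer: 7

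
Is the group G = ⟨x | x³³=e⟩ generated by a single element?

|G| = 33. The element x has order 33 (its powers give 33 distinct elements), so ⟨x⟩ = G and G is cyclic.

Answer: Yes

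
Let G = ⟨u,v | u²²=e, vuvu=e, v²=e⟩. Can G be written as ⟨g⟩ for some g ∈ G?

Every cyclic group is abelian. But u·v = uv while v·u = u²¹v, so u·v ≠ v·u and G is not abelian. Hence G is not cyclic.

Answer: No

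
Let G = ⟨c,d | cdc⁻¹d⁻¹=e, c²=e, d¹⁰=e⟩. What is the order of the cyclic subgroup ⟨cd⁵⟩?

|⟨cd⁵⟩| equals the order of cd⁵. Compute successive powers until reaching e:
  (cd⁵)¹ = cd⁵, (cd⁵)² = e.
The smallest positive k with (cd⁵)ᵏ = e is 2, so |⟨cd⁵⟩| = 2.

Answer: 2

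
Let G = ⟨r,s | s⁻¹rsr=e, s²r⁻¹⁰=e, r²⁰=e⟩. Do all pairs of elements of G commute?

r·s = rs but s·r = r⁹s⁻¹, so r·s ≠ s·r and G is not abelian.

Answer: No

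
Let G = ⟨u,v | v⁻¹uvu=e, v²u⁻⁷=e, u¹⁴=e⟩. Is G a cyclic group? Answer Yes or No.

Every cyclic group is abelian. But u·v = uv while v·u = u⁶v⁻¹, so u·v ≠ v·u and G is not abelian. Hence G is not cyclic.

Answer: No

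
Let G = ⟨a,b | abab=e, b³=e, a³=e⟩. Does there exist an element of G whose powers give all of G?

Every cyclic group is abelian. But a·b = ab while b·a = a²b², so a·b ≠ b·a and G is not abelian. Hence G is not cyclic.

Answer: No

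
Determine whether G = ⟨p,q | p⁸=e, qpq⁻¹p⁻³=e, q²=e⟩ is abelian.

p·q = pq but q·p = p³q, so p·q ≠ q·p and G is not abelian.

Answer: No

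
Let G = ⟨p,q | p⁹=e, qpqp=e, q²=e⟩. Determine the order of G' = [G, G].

G' = [G, G] is generated by all commutators. The generator-pair commutators are: [p, q] = p².
The subgroup they normally generate is {e, p, p², p³, p⁴, p⁵, p⁶, p⁷, p⁸}, of order 9.
Check: |G/G'| = 18/9 = 2 is the order of the abelianisation.

Answer: 9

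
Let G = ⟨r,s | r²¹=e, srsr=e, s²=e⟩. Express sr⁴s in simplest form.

Multiply left to right, reducing at each step:
  s · r⁴ = r¹⁷s
  (r¹⁷s) · s = r¹⁷

Answer: r¹⁷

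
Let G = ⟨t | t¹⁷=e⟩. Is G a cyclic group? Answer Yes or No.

|G| = 17. The element t has order 17 (its powers give 17 distinct elements), so ⟨t⟩ = G and G is cyclic.

Answer: Yes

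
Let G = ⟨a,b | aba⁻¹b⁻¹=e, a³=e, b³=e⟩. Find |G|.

Enumerate words in the generators, reducing via the relations: the distinct elements are
  {a, b, e, ab, a², b², ab², a²b, a²b²}.
No further products give new elements, so |G| = 9.

Answer: 9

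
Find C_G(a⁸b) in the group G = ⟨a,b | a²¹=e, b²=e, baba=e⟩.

⟨a⁸b⟩ ⊆ C_G(a⁸b) since powers of a⁸b commute with a⁸b; so |C_G(a⁸b)| ≥ |⟨a⁸b⟩| = 2.
By orbit–stabilizer, |C_G(a⁸b)| = |G| / |conj. class of a⁸b| = 42 / 21 = 2.
The 2 elements commuting with a⁸b are {e, a⁸b}.

Answer: {e, a⁸b}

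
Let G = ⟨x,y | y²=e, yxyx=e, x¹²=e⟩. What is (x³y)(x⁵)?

Compute (x³y) · (x⁵) by multiplying left to right and reducing via the relations at each step:
  (x³y) · x⁵ = x¹⁰y

Answer: x¹⁰y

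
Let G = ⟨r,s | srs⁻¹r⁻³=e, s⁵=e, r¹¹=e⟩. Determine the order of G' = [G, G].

G' = [G, G] is generated by all commutators. The generator-pair commutators are: [r, s] = r⁹.
The subgroup they normally generate is {e, r, r², r³, r⁴, r⁵, r⁶, r⁷, r⁸, r⁹, r¹⁰}, of order 11.
Check: |G/G'| = 55/11 = 5 is the order of the abelianisation.

Answer: 11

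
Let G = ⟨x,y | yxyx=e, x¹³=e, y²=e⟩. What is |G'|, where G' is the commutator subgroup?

G' = [G, G] is generated by all commutators. The generator-pair commutators are: [x, y] = x².
The subgroup they normally generate is {e, x, x², x³, x⁴, x⁵, x⁶, x⁷, x⁸, x⁹, x¹⁰, x¹¹, x¹²}, of order 13.
Check: |G/G'| = 26/13 = 2 is the order of the abelianisation.

Answer: 13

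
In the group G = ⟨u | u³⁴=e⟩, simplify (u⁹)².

Compute successive powers of (u⁹), reducing at each step:
  (u⁹)²: (u⁹) · u⁹ = u¹⁸

Answer: u¹⁸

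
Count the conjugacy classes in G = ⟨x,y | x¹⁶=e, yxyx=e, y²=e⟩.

The conjugacy classes (representative and size) are:
  [e] (size 1), [x¹⁵] (size 2), [x²] (size 2), [x³] (size 2), [x¹²] (size 2), [x⁵] (size 2), [x⁶] (size 2), [x⁷] (size 2), [x⁸] (size 1), [x²y] (size 8), [x¹⁵y] (size 8).
Class equation: 1 + 2 + 2 + 2 + 2 + 2 + 2 + 2 + 1 + 8 + 8 = 32 = |G|. So G has 11 conjugacy classes.

Answer: 11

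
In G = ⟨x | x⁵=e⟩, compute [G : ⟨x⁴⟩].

First find ord(x⁴) by computing successive powers:
  (x⁴)¹ = x⁴, (x⁴)² = x³, (x⁴)³ = x², (x⁴)⁴ = x, (x⁴)⁵ = e.
So |⟨x⁴⟩| = ord(x⁴) = 5. With |G| = 5, by Lagrange [G : ⟨x⁴⟩] = 5/5 = 1.

Answer: 1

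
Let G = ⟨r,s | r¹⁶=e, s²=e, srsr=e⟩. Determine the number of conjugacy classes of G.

The conjugacy classes (representative and size) are:
  [e] (size 1), [r¹⁵] (size 2), [r²] (size 2), [r³] (size 2), [r¹²] (size 2), [r⁵] (size 2), [r⁶] (size 2), [r⁷] (size 2), [r⁸] (size 1), [r²s] (size 8), [r¹⁵s] (size 8).
Class equation: 1 + 2 + 2 + 2 + 2 + 2 + 2 + 2 + 1 + 8 + 8 = 32 = |G|. So G has 11 conjugacy classes.

Answer: 11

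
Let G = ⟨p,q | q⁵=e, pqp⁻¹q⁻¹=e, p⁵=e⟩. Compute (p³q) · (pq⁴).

Compute (p³q) · (pq⁴) by multiplying left to right and reducing via the relations at each step:
  (p³q) · p = p⁴q
  (p⁴q) · q⁴ = p⁴

Answer: p⁴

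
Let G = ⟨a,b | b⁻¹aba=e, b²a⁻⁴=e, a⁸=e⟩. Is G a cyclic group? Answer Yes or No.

Every cyclic group is abelian. But a·b = ab while b·a = a³b⁻¹, so a·b ≠ b·a and G is not abelian. Hence G is not cyclic.

Answer: No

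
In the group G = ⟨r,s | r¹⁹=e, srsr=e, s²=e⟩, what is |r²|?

Compute successive powers until reaching e:
  (r²)¹ = r², (r²)² = r⁴, (r²)³ = r⁶, (r²)⁴ = r⁸, (r²)⁵ = r¹⁰, (r²)⁶ = r¹², (r²)⁷ = r¹⁴, (r²)⁸ = r¹⁶, (r²)⁹ = r¹⁸, (r²)¹⁰ = r, (r²)¹¹ = r³, (r²)¹² = r⁵, (r²)¹³ = r⁷, (r²)¹⁴ = r⁹, (r²)¹⁵ = r¹¹, (r²)¹⁶ = r¹³, (r²)¹⁷ = r¹⁵, (r²)¹⁸ = r¹⁷, (r²)¹⁹ = e.
The smallest positive k with (r²)ᵏ = e is 19.

Answer: 19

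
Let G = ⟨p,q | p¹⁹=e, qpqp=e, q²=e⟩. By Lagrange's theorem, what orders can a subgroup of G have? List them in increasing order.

|G| = 38 = 2 · 19. By Lagrange's theorem the order of any subgroup divides 38; the divisors of 38 are 1, 2, 19, 38.

Answer: 1, 2, 19, 38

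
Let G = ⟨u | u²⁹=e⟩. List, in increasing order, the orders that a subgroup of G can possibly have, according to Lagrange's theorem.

|G| = 29 = 29. By Lagrange's theorem the order of any subgroup divides 29; the divisors of 29 are 1, 29.

Answer: 1, 29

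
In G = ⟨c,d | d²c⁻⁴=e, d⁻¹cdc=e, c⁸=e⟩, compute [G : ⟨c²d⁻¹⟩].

First find ord(c²d⁻¹) by computing successive powers:
  (c²d⁻¹)¹ = c²d⁻¹, (c²d⁻¹)² = c⁴, (c²d⁻¹)³ = c²d, (c²d⁻¹)⁴ = e.
So |⟨c²d⁻¹⟩| = ord(c²d⁻¹) = 4. With |G| = 16, by Lagrange [G : ⟨c²d⁻¹⟩] = 16/4 = 4.

Answer: 4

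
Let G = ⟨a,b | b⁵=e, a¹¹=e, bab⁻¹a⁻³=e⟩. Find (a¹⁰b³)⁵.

Compute successive powers of (a¹⁰b³), reducing at each step:
  (a¹⁰b³)²: (a¹⁰b³) · a¹⁰ = a⁵b³;   (a⁵b³) · b³ = a⁵b
  (a¹⁰b³)³: (a⁵b) · a¹⁰ = a²b;   (a²b) · b³ = a²b⁴
  (a¹⁰b³)⁴: (a²b⁴) · a¹⁰ = a⁹b⁴;   (a⁹b⁴) · b³ = a⁹b²
  (a¹⁰b³)⁵: (a⁹b²) · a¹⁰ = b²;   (b²) · b³ = e

Answer: e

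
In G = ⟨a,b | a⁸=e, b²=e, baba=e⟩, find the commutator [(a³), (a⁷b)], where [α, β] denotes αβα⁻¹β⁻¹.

[(a³), (a⁷b)] = (a³)·(a⁷b)·(a³)⁻¹·(a⁷b)⁻¹.
  (a³) · (a⁷b) = a²b
  (a²b) · (a⁵) = a⁵b
  (a⁵b) · (a⁷b) = a⁶

Answer: a⁶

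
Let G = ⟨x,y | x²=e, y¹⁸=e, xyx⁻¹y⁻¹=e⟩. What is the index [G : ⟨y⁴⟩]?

First find ord(y⁴) by computing successive powers:
  (y⁴)¹ = y⁴, (y⁴)² = y⁸, (y⁴)³ = y¹², (y⁴)⁴ = y¹⁶, (y⁴)⁵ = y², (y⁴)⁶ = y⁶, (y⁴)⁷ = y¹⁰, (y⁴)⁸ = y¹⁴, (y⁴)⁹ = e.
So |⟨y⁴⟩| = ord(y⁴) = 9. With |G| = 36, by Lagrange [G : ⟨y⁴⟩] = 36/9 = 4.

Answer: 4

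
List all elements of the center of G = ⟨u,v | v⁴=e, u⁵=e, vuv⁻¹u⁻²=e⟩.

An element z ∈ Z(G) iff z commutes with every generator.
For example e is central: e·u = u = u·e; e·v = v = v·e.
Whereas u ∉ Z(G) since u·v = uv ≠ u²v = v·u.
Checking each of the 20 elements this way gives Z(G) = {e}, of order 1.

Answer: {e}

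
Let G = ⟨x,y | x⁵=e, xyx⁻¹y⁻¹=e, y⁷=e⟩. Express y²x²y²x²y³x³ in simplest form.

Multiply left to right, reducing at each step:
  (y²) · x² = x²y²
  (x²y²) · y² = x²y⁴
  (x²y⁴) · x² = x⁴y⁴
  (x⁴y⁴) · y³ = x⁴
  (x⁴) · x³ = x²

Answer: x²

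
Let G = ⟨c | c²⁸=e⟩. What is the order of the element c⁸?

Compute successive powers until reaching e:
  (c⁸)¹ = c⁸, (c⁸)² = c¹⁶, (c⁸)³ = c²⁴, (c⁸)⁴ = c⁴, (c⁸)⁵ = c¹², (c⁸)⁶ = c²⁰, (c⁸)⁷ = e.
The smallest positive k with (c⁸)ᵏ = e is 7.

Answer: 7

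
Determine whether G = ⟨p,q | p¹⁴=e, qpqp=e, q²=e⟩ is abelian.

p·q = pq but q·p = p¹³q, so p·q ≠ q·p and G is not abelian.

Answer: No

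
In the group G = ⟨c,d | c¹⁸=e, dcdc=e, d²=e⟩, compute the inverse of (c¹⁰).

The order of (c¹⁰) is 9 (smallest k with (c¹⁰)ᵏ = e), so (c¹⁰)⁻¹ = (c¹⁰)⁸ = c⁸.
Check: (c¹⁰) · (c⁸) → (c¹⁰) · c⁸ = e, giving e as required.

Answer: c⁸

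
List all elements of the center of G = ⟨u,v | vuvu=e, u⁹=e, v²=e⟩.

An element z ∈ Z(G) iff z commutes with every generator.
For example e is central: e·u = u = u·e; e·v = v = v·e.
Whereas u ∉ Z(G) since u·v = uv ≠ u⁸v = v·u.
Checking each of the 18 elements this way gives Z(G) = {e}, of order 1.

Answer: {e}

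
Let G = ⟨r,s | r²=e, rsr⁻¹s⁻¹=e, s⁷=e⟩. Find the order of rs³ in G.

Compute successive powers until reaching e:
  (rs³)¹ = rs³, (rs³)² = s⁶, (rs³)³ = rs², (rs³)⁴ = s⁵, (rs³)⁵ = rs, (rs³)⁶ = s⁴, (rs³)⁷ = r, (rs³)⁸ = s³, (rs³)⁹ = rs⁶, (rs³)¹⁰ = s², (rs³)¹¹ = rs⁵, (rs³)¹² = s, (rs³)¹³ = rs⁴, (rs³)¹⁴ = e.
The smallest positive k with (rs³)ᵏ = e is 14.

Answer: 14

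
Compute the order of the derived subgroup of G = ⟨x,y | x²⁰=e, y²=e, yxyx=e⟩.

G' = [G, G] is generated by all commutators. The generator-pair commutators are: [x, y] = x².
The subgroup they normally generate is {e, x², x⁴, x⁶, x⁸, x¹⁰, x¹², x¹⁴, x¹⁶, x¹⁸}, of order 10.
Check: |G/G'| = 40/10 = 4 is the order of the abelianisation.

Answer: 10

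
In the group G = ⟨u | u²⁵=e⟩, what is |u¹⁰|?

Compute successive powers until reaching e:
  (u¹⁰)¹ = u¹⁰, (u¹⁰)² = u²⁰, (u¹⁰)³ = u⁵, (u¹⁰)⁴ = u¹⁵, (u¹⁰)⁵ = e.
The smallest positive k with (u¹⁰)ᵏ = e is 5.

Answer: 5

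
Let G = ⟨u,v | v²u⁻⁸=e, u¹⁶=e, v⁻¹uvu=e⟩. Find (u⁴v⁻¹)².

Compute successive powers of (u⁴v⁻¹), reducing at each step:
  (u⁴v⁻¹)²: (u⁴v⁻¹) · u⁴ = v⁻¹;   (v⁻¹) · v⁻¹ = u⁸

Answer: u⁸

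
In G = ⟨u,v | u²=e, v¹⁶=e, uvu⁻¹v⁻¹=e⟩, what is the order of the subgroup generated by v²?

|⟨v²⟩| equals the order of v². Compute successive powers until reaching e:
  (v²)¹ = v², (v²)² = v⁴, (v²)³ = v⁶, (v²)⁴ = v⁸, (v²)⁵ = v¹⁰, (v²)⁶ = v¹², (v²)⁷ = v¹⁴, (v²)⁸ = e.
The smallest positive k with (v²)ᵏ = e is 8, so |⟨v²⟩| = 8.

Answer: 8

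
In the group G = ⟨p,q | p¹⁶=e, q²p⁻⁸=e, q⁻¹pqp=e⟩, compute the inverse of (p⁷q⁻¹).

The order of (p⁷q⁻¹) is 4 (smallest k with (p⁷q⁻¹)ᵏ = e), so (p⁷q⁻¹)⁻¹ = (p⁷q⁻¹)³ = p⁷q.
Check: (p⁷q⁻¹) · (p⁷q) → (p⁷q⁻¹) · p⁷ = q⁻¹;   (q⁻¹) · q = e, giving e as required.

Answer: p⁷q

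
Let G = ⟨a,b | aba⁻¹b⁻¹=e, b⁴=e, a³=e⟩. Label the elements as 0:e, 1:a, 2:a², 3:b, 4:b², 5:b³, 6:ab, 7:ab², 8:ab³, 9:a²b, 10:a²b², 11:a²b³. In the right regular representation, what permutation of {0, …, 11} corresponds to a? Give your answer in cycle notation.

(0 1 2)(3 6 9)(4 7 10)(5 8 11)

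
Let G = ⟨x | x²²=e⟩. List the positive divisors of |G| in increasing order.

|G| = 22 = 2 · 11. By Lagrange's theorem the order of any subgroup divides 22; the divisors of 22 are 1, 2, 11, 22.

Answer: 1, 2, 11, 22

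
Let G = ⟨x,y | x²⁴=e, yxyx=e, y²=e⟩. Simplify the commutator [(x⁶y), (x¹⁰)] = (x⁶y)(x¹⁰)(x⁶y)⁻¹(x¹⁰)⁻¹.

[(x⁶y), (x¹⁰)] = (x⁶y)·(x¹⁰)·(x⁶y)⁻¹·(x¹⁰)⁻¹.
  (x⁶y) · (x¹⁰) = x²⁰y
  (x²⁰y) · (x⁶y) = x¹⁴
  (x¹⁴) · (x¹⁴) = x⁴

Answer: x⁴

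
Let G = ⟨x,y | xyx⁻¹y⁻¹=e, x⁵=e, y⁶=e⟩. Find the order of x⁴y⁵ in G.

Compute successive powers until reaching e:
  (x⁴y⁵)¹ = x⁴y⁵, (x⁴y⁵)² = x³y⁴, (x⁴y⁵)³ = x²y³, (x⁴y⁵)⁴ = xy², (x⁴y⁵)⁵ = y, (x⁴y⁵)⁶ = x⁴, (x⁴y⁵)⁷ = x³y⁵, (x⁴y⁵)⁸ = x²y⁴, (x⁴y⁵)⁹ = xy³, (x⁴y⁵)¹⁰ = y², (x⁴y⁵)¹¹ = x⁴y, (x⁴y⁵)¹² = x³, (x⁴y⁵)¹³ = x²y⁵, (x⁴y⁵)¹⁴ = xy⁴, (x⁴y⁵)¹⁵ = y³, (x⁴y⁵)¹⁶ = x⁴y², (x⁴y⁵)¹⁷ = x³y, (x⁴y⁵)¹⁸ = x², (x⁴y⁵)¹⁹ = xy⁵, (x⁴y⁵)²⁰ = y⁴, (x⁴y⁵)²¹ = x⁴y³, (x⁴y⁵)²² = x³y², (x⁴y⁵)²³ = x²y, (x⁴y⁵)²⁴ = x, (x⁴y⁵)²⁵ = y⁵, (x⁴y⁵)²⁶ = x⁴y⁴, (x⁴y⁵)²⁷ = x³y³, (x⁴y⁵)²⁸ = x²y², (x⁴y⁵)²⁹ = xy, (x⁴y⁵)³⁰ = e.
The smallest positive k with (x⁴y⁵)ᵏ = e is 30.

Answer: 30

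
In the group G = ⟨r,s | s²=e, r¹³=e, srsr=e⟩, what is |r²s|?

Compute successive powers until reaching e:
  (r²s)¹ = r²s, (r²s)² = e.
The smallest positive k with (r²s)ᵏ = e is 2.

Answer: 2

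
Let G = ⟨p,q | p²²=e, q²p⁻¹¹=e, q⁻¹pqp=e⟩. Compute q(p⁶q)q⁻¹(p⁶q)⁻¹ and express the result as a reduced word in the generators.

[q, (p⁶q)] = q·(p⁶q)·q⁻¹·(p⁶q)⁻¹.
  q · (p⁶q) = p⁵
  (p⁵) · (q⁻¹) = p⁵q⁻¹
  (p⁵q⁻¹) · (p⁶q⁻¹) = p¹⁰

Answer: p¹⁰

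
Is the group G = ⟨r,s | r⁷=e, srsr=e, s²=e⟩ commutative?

r·s = rs but s·r = r⁶s, so r·s ≠ s·r and G is not abelian.

Answer: No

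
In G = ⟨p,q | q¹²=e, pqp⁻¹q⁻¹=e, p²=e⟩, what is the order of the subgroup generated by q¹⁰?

|⟨q¹⁰⟩| equals the order of q¹⁰. Compute successive powers until reaching e:
  (q¹⁰)¹ = q¹⁰, (q¹⁰)² = q⁸, (q¹⁰)³ = q⁶, (q¹⁰)⁴ = q⁴, (q¹⁰)⁵ = q², (q¹⁰)⁶ = e.
The smallest positive k with (q¹⁰)ᵏ = e is 6, so |⟨q¹⁰⟩| = 6.

Answer: 6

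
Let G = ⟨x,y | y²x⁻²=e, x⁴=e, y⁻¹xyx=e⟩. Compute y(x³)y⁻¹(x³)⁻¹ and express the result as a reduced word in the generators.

[y, (x³)] = y·(x³)·y⁻¹·(x³)⁻¹.
  y · (x³) = xy
  (xy) · (y⁻¹) = x
  x · x = x²

Answer: x²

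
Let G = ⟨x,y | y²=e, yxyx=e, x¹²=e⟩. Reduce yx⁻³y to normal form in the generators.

Multiply left to right, reducing at each step:
  y · x⁻³ = x³y
  (x³y) · y = x³

Answer: x³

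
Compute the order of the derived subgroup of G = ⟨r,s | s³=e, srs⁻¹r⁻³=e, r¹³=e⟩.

G' = [G, G] is generated by all commutators. The generator-pair commutators are: [r, s] = r¹¹.
The subgroup they normally generate is {e, r, r², r³, r⁴, r⁵, r⁶, r⁷, r⁸, r⁹, r¹⁰, r¹¹, r¹²}, of order 13.
Check: |G/G'| = 39/13 = 3 is the order of the abelianisation.

Answer: 13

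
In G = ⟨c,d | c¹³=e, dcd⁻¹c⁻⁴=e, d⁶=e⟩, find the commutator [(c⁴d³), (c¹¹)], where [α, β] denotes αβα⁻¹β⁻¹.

[(c⁴d³), (c¹¹)] = (c⁴d³)·(c¹¹)·(c⁴d³)⁻¹·(c¹¹)⁻¹.
  (c⁴d³) · (c¹¹) = c⁶d³
  (c⁶d³) · (c⁴d³) = c²
  (c²) · (c²) = c⁴

Answer: c⁴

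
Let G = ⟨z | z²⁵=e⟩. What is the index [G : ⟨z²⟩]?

First find ord(z²) by computing successive powers:
  (z²)¹ = z², (z²)² = z⁴, (z²)³ = z⁶, (z²)⁴ = z⁸, (z²)⁵ = z¹⁰, (z²)⁶ = z¹², (z²)⁷ = z¹⁴, (z²)⁸ = z¹⁶, (z²)⁹ = z¹⁸, (z²)¹⁰ = z²⁰, (z²)¹¹ = z²², (z²)¹² = z²⁴, (z²)¹³ = z, (z²)¹⁴ = z³, (z²)¹⁵ = z⁵, (z²)¹⁶ = z⁷, (z²)¹⁷ = z⁹, (z²)¹⁸ = z¹¹, (z²)¹⁹ = z¹³, (z²)²⁰ = z¹⁵, (z²)²¹ = z¹⁷, (z²)²² = z¹⁹, (z²)²³ = z²¹, (z²)²⁴ = z²³, (z²)²⁵ = e.
So |⟨z²⟩| = ord(z²) = 25. With |G| = 25, by Lagrange [G : ⟨z²⟩] = 25/25 = 1.

Answer: 1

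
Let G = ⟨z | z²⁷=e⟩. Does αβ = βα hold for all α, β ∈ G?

G has a single generator, so G is cyclic and hence abelian.

Answer: Yes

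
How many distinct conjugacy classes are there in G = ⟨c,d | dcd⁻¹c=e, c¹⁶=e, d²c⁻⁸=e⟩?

The conjugacy classes (representative and size) are:
  [e] (size 1), [c] (size 2), [c¹⁴] (size 2), [c¹³] (size 2), [c¹²] (size 2), [c⁵] (size 2), [c¹⁰] (size 2), [c⁷] (size 2), [c⁸] (size 1), [d⁻¹] (size 8), [c⁷d⁻¹] (size 8).
Class equation: 1 + 2 + 2 + 2 + 2 + 2 + 2 + 2 + 1 + 8 + 8 = 32 = |G|. So G has 11 conjugacy classes.

Answer: 11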